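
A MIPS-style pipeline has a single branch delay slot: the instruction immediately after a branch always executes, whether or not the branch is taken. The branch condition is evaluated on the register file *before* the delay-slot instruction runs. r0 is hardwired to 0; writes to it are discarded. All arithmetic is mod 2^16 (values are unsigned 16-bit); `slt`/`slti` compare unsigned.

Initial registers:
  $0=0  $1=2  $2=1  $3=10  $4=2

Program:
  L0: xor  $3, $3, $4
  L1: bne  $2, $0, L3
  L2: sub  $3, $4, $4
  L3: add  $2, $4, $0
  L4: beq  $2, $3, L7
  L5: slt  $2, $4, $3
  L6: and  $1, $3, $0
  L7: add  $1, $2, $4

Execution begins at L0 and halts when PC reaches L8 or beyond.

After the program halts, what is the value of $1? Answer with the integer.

2

  step pc=0: xor  $3, $3, $4  regs=(0,2,1,8,2)
  step pc=1: bne  $2, $0, L3  cond=T  regs=(0,2,1,8,2)
  step pc=2: sub  $3, $4, $4  regs=(0,2,1,0,2)
  step pc=3: add  $2, $4, $0  regs=(0,2,2,0,2)
  step pc=4: beq  $2, $3, L7  cond=F  regs=(0,2,2,0,2)
  step pc=5: slt  $2, $4, $3  regs=(0,2,0,0,2)
  step pc=6: and  $1, $3, $0  regs=(0,0,0,0,2)
  step pc=7: add  $1, $2, $4  regs=(0,2,0,0,2)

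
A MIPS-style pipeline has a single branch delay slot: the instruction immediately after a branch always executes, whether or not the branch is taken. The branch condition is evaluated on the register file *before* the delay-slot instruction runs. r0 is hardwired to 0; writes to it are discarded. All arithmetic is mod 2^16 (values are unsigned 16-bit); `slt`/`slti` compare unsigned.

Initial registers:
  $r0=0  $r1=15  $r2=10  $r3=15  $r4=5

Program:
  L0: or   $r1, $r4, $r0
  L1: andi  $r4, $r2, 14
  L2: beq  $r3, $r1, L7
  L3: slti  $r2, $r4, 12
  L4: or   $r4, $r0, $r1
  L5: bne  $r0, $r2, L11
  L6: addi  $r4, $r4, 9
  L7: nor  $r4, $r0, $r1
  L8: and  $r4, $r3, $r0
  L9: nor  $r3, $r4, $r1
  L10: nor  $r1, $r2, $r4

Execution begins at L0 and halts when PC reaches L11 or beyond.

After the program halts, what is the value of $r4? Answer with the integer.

#0 or   $r1, $r4, $r0 ; 0/5/10/15/5
#1 andi  $r4, $r2, 14 ; 0/5/10/15/10
#2 beq  $r3, $r1, L7 ; 0/5/10/15/10 ; →fallthru
#3 slti  $r2, $r4, 12 ; 0/5/1/15/10
#4 or   $r4, $r0, $r1 ; 0/5/1/15/5
#5 bne  $r0, $r2, L11 ; 0/5/1/15/5 ; →target
#6 addi  $r4, $r4, 9 ; 0/5/1/15/14

14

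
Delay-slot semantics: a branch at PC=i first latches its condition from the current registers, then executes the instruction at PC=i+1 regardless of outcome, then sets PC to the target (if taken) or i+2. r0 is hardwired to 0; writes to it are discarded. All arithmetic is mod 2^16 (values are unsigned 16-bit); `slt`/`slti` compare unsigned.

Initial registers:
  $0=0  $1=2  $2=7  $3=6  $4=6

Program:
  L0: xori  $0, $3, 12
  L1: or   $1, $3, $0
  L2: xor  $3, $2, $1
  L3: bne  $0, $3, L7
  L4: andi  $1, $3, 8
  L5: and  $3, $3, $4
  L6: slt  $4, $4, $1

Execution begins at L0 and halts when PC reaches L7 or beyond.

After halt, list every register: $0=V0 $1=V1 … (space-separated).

$0=0 $1=0 $2=7 $3=1 $4=6

#0 xori  $0, $3, 12 ; 0/2/7/6/6
#1 or   $1, $3, $0 ; 0/6/7/6/6
#2 xor  $3, $2, $1 ; 0/6/7/1/6
#3 bne  $0, $3, L7 ; 0/6/7/1/6 ; →target
#4 andi  $1, $3, 8 ; 0/0/7/1/6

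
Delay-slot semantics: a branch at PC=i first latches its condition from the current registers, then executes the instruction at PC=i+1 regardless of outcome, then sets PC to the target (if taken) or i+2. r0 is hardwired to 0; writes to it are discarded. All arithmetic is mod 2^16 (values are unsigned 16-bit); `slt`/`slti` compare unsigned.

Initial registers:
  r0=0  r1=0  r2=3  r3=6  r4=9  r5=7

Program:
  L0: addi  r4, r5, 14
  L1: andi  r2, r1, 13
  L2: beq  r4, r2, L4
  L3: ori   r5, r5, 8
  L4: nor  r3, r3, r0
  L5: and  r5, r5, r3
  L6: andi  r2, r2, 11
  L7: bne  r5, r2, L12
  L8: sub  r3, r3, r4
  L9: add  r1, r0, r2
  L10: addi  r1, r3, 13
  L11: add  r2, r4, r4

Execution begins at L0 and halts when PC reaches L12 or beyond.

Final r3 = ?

PC=0  addi  r4, r5, 14       | r0=0 r1=0 r2=3 r3=6 r4=21 r5=7
PC=1  andi  r2, r1, 13       | r0=0 r1=0 r2=0 r3=6 r4=21 r5=7
PC=2  beq  r4, r2, L4        | r0=0 r1=0 r2=0 r3=6 r4=21 r5=7  [not taken]
PC=3  ori   r5, r5, 8        | r0=0 r1=0 r2=0 r3=6 r4=21 r5=15
PC=4  nor  r3, r3, r0        | r0=0 r1=0 r2=0 r3=65529 r4=21 r5=15
PC=5  and  r5, r5, r3        | r0=0 r1=0 r2=0 r3=65529 r4=21 r5=9
PC=6  andi  r2, r2, 11       | r0=0 r1=0 r2=0 r3=65529 r4=21 r5=9
PC=7  bne  r5, r2, L12       | r0=0 r1=0 r2=0 r3=65529 r4=21 r5=9  [TAKEN]
PC=8  sub  r3, r3, r4        | r0=0 r1=0 r2=0 r3=65508 r4=21 r5=9

65508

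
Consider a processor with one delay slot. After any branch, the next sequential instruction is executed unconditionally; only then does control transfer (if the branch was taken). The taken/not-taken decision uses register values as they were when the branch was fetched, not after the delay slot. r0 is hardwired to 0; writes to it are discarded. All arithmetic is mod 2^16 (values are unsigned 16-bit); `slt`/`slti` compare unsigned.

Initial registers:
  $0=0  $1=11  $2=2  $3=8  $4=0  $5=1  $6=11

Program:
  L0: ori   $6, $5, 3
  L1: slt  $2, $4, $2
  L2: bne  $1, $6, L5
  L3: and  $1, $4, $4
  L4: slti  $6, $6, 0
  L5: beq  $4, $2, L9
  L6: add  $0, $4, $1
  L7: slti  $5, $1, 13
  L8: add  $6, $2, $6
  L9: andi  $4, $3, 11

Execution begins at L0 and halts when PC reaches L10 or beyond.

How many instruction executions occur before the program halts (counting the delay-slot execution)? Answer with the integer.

9

PC=0  ori   $6, $5, 3        | $0=0 $1=11 $2=2 $3=8 $4=0 $5=1 $6=3
PC=1  slt  $2, $4, $2        | $0=0 $1=11 $2=1 $3=8 $4=0 $5=1 $6=3
PC=2  bne  $1, $6, L5        | $0=0 $1=11 $2=1 $3=8 $4=0 $5=1 $6=3  [TAKEN]
PC=3  and  $1, $4, $4        | $0=0 $1=0 $2=1 $3=8 $4=0 $5=1 $6=3
PC=5  beq  $4, $2, L9        | $0=0 $1=0 $2=1 $3=8 $4=0 $5=1 $6=3  [not taken]
PC=6  add  $0, $4, $1        | $0=0 $1=0 $2=1 $3=8 $4=0 $5=1 $6=3
PC=7  slti  $5, $1, 13       | $0=0 $1=0 $2=1 $3=8 $4=0 $5=1 $6=3
PC=8  add  $6, $2, $6        | $0=0 $1=0 $2=1 $3=8 $4=0 $5=1 $6=4
PC=9  andi  $4, $3, 11       | $0=0 $1=0 $2=1 $3=8 $4=8 $5=1 $6=4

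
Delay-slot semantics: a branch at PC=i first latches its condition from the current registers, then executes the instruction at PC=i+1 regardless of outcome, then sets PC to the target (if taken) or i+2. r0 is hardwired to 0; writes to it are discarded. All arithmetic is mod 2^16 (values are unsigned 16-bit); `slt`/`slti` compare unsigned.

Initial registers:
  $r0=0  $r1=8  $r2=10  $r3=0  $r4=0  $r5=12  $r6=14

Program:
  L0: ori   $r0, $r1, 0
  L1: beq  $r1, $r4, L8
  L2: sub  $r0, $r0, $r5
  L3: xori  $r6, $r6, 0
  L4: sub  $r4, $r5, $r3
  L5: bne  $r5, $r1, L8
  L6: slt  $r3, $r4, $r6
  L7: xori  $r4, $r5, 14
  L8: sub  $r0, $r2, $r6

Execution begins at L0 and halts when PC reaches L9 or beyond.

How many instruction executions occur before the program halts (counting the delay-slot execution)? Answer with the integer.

8

[0] ori   $r0, $r1, 0  →  {$r0:0, $r1:8, $r2:10, $r3:0, $r4:0, $r5:12, $r6:14}
[1] beq  $r1, $r4, L8  →  {$r0:0, $r1:8, $r2:10, $r3:0, $r4:0, $r5:12, $r6:14}  ⟨branch fallthrough⟩
[2] sub  $r0, $r0, $r5  →  {$r0:0, $r1:8, $r2:10, $r3:0, $r4:0, $r5:12, $r6:14}
[3] xori  $r6, $r6, 0  →  {$r0:0, $r1:8, $r2:10, $r3:0, $r4:0, $r5:12, $r6:14}
[4] sub  $r4, $r5, $r3  →  {$r0:0, $r1:8, $r2:10, $r3:0, $r4:12, $r5:12, $r6:14}
[5] bne  $r5, $r1, L8  →  {$r0:0, $r1:8, $r2:10, $r3:0, $r4:12, $r5:12, $r6:14}  ⟨branch taken⟩
[6] slt  $r3, $r4, $r6  →  {$r0:0, $r1:8, $r2:10, $r3:1, $r4:12, $r5:12, $r6:14}
[8] sub  $r0, $r2, $r6  →  {$r0:0, $r1:8, $r2:10, $r3:1, $r4:12, $r5:12, $r6:14}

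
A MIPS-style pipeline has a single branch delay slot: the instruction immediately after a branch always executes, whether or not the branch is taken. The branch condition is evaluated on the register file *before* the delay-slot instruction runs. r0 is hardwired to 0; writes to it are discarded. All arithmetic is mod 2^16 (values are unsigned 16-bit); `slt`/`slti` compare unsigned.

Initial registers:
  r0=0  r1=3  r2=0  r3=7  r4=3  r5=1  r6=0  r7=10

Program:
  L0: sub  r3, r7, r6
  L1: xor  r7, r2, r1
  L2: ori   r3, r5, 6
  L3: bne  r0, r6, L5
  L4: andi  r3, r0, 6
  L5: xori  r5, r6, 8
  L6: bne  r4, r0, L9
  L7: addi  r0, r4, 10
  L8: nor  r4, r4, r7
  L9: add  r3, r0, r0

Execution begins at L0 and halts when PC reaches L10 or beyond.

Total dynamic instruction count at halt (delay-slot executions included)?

#0 sub  r3, r7, r6 ; 0/3/0/10/3/1/0/10
#1 xor  r7, r2, r1 ; 0/3/0/10/3/1/0/3
#2 ori   r3, r5, 6 ; 0/3/0/7/3/1/0/3
#3 bne  r0, r6, L5 ; 0/3/0/7/3/1/0/3 ; →fallthru
#4 andi  r3, r0, 6 ; 0/3/0/0/3/1/0/3
#5 xori  r5, r6, 8 ; 0/3/0/0/3/8/0/3
#6 bne  r4, r0, L9 ; 0/3/0/0/3/8/0/3 ; →target
#7 addi  r0, r4, 10 ; 0/3/0/0/3/8/0/3
#9 add  r3, r0, r0 ; 0/3/0/0/3/8/0/3

9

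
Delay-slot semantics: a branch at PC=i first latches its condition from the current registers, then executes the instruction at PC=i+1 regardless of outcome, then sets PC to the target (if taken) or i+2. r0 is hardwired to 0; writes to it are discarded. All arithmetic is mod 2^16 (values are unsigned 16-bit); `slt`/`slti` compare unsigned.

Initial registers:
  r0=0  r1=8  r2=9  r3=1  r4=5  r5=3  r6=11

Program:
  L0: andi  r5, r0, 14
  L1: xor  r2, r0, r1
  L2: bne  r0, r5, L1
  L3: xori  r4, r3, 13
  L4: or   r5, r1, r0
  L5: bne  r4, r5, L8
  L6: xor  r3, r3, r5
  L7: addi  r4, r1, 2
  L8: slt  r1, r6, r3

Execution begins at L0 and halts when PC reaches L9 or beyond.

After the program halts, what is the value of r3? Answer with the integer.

  step pc=0: andi  r5, r0, 14  regs=(0,8,9,1,5,0,11)
  step pc=1: xor  r2, r0, r1  regs=(0,8,8,1,5,0,11)
  step pc=2: bne  r0, r5, L1  cond=F  regs=(0,8,8,1,5,0,11)
  step pc=3: xori  r4, r3, 13  regs=(0,8,8,1,12,0,11)
  step pc=4: or   r5, r1, r0  regs=(0,8,8,1,12,8,11)
  step pc=5: bne  r4, r5, L8  cond=T  regs=(0,8,8,1,12,8,11)
  step pc=6: xor  r3, r3, r5  regs=(0,8,8,9,12,8,11)
  step pc=8: slt  r1, r6, r3  regs=(0,0,8,9,12,8,11)

9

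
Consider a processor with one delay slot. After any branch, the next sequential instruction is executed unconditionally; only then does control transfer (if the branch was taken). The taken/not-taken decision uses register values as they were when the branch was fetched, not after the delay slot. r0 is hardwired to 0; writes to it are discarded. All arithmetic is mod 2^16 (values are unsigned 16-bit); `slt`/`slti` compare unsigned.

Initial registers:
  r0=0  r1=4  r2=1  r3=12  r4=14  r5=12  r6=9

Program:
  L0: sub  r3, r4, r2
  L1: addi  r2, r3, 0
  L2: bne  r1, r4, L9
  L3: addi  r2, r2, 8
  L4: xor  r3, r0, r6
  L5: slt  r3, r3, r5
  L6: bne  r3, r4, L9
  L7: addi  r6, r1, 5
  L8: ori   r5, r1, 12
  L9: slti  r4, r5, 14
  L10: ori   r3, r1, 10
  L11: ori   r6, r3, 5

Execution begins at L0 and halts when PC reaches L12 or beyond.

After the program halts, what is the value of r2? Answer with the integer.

21

PC=0  sub  r3, r4, r2        | r0=0 r1=4 r2=1 r3=13 r4=14 r5=12 r6=9
PC=1  addi  r2, r3, 0        | r0=0 r1=4 r2=13 r3=13 r4=14 r5=12 r6=9
PC=2  bne  r1, r4, L9        | r0=0 r1=4 r2=13 r3=13 r4=14 r5=12 r6=9  [TAKEN]
PC=3  addi  r2, r2, 8        | r0=0 r1=4 r2=21 r3=13 r4=14 r5=12 r6=9
PC=9  slti  r4, r5, 14       | r0=0 r1=4 r2=21 r3=13 r4=1 r5=12 r6=9
PC=10 ori   r3, r1, 10       | r0=0 r1=4 r2=21 r3=14 r4=1 r5=12 r6=9
PC=11 ori   r6, r3, 5        | r0=0 r1=4 r2=21 r3=14 r4=1 r5=12 r6=15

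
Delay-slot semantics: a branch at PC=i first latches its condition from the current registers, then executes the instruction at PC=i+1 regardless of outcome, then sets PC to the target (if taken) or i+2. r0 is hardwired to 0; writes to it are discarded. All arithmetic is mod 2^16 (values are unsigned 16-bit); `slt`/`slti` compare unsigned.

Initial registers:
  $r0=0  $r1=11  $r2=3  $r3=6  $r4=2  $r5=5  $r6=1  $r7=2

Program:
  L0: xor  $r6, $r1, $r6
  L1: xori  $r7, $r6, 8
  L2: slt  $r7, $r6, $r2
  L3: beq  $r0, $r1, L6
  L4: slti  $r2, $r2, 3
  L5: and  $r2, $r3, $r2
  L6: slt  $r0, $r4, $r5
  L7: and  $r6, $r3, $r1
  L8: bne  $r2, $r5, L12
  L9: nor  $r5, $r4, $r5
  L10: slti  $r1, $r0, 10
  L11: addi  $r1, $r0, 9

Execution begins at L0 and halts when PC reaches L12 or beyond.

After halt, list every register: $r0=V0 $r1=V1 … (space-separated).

PC=0  xor  $r6, $r1, $r6     | $r0=0 $r1=11 $r2=3 $r3=6 $r4=2 $r5=5 $r6=10 $r7=2
PC=1  xori  $r7, $r6, 8      | $r0=0 $r1=11 $r2=3 $r3=6 $r4=2 $r5=5 $r6=10 $r7=2
PC=2  slt  $r7, $r6, $r2     | $r0=0 $r1=11 $r2=3 $r3=6 $r4=2 $r5=5 $r6=10 $r7=0
PC=3  beq  $r0, $r1, L6      | $r0=0 $r1=11 $r2=3 $r3=6 $r4=2 $r5=5 $r6=10 $r7=0  [not taken]
PC=4  slti  $r2, $r2, 3      | $r0=0 $r1=11 $r2=0 $r3=6 $r4=2 $r5=5 $r6=10 $r7=0
PC=5  and  $r2, $r3, $r2     | $r0=0 $r1=11 $r2=0 $r3=6 $r4=2 $r5=5 $r6=10 $r7=0
PC=6  slt  $r0, $r4, $r5     | $r0=0 $r1=11 $r2=0 $r3=6 $r4=2 $r5=5 $r6=10 $r7=0
PC=7  and  $r6, $r3, $r1     | $r0=0 $r1=11 $r2=0 $r3=6 $r4=2 $r5=5 $r6=2 $r7=0
PC=8  bne  $r2, $r5, L12     | $r0=0 $r1=11 $r2=0 $r3=6 $r4=2 $r5=5 $r6=2 $r7=0  [TAKEN]
PC=9  nor  $r5, $r4, $r5     | $r0=0 $r1=11 $r2=0 $r3=6 $r4=2 $r5=65528 $r6=2 $r7=0

$r0=0 $r1=11 $r2=0 $r3=6 $r4=2 $r5=65528 $r6=2 $r7=0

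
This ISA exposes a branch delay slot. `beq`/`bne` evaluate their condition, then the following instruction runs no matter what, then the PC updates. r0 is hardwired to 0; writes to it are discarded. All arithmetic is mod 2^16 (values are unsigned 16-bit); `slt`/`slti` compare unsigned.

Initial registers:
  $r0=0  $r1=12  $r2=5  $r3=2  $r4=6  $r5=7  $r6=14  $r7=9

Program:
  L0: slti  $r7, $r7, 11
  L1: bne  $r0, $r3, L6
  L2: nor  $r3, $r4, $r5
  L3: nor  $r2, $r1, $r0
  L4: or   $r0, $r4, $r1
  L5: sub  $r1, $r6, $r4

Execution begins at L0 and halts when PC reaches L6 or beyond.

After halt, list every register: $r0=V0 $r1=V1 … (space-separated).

$r0=0 $r1=12 $r2=5 $r3=65528 $r4=6 $r5=7 $r6=14 $r7=1

PC=0  slti  $r7, $r7, 11     | $r0=0 $r1=12 $r2=5 $r3=2 $r4=6 $r5=7 $r6=14 $r7=1
PC=1  bne  $r0, $r3, L6      | $r0=0 $r1=12 $r2=5 $r3=2 $r4=6 $r5=7 $r6=14 $r7=1  [TAKEN]
PC=2  nor  $r3, $r4, $r5     | $r0=0 $r1=12 $r2=5 $r3=65528 $r4=6 $r5=7 $r6=14 $r7=1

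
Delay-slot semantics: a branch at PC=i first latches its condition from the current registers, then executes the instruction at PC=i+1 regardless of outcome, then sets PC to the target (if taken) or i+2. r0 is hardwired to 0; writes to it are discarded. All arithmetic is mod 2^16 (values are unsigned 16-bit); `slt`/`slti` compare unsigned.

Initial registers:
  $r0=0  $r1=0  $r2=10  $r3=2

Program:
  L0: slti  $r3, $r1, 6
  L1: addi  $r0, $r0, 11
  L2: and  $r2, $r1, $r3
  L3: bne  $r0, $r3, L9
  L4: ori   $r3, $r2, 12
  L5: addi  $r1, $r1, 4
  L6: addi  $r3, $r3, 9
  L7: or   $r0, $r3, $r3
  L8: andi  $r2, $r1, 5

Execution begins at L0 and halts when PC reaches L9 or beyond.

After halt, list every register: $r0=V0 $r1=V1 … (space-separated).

$r0=0 $r1=0 $r2=0 $r3=12

[0] slti  $r3, $r1, 6  →  {$r0:0, $r1:0, $r2:10, $r3:1}
[1] addi  $r0, $r0, 11  →  {$r0:0, $r1:0, $r2:10, $r3:1}
[2] and  $r2, $r1, $r3  →  {$r0:0, $r1:0, $r2:0, $r3:1}
[3] bne  $r0, $r3, L9  →  {$r0:0, $r1:0, $r2:0, $r3:1}  ⟨branch taken⟩
[4] ori   $r3, $r2, 12  →  {$r0:0, $r1:0, $r2:0, $r3:12}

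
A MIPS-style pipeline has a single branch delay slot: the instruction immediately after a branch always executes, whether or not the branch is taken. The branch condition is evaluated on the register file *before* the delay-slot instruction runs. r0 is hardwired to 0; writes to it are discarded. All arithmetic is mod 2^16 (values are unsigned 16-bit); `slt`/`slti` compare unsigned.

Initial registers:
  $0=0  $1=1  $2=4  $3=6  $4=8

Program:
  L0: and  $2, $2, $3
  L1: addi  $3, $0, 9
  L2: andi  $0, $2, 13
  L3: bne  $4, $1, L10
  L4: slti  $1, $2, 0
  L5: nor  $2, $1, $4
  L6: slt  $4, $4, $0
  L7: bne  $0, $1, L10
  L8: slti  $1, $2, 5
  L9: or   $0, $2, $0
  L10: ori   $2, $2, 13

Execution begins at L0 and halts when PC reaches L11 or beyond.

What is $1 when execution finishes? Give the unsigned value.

[0] and  $2, $2, $3  →  {$0:0, $1:1, $2:4, $3:6, $4:8}
[1] addi  $3, $0, 9  →  {$0:0, $1:1, $2:4, $3:9, $4:8}
[2] andi  $0, $2, 13  →  {$0:0, $1:1, $2:4, $3:9, $4:8}
[3] bne  $4, $1, L10  →  {$0:0, $1:1, $2:4, $3:9, $4:8}  ⟨branch taken⟩
[4] slti  $1, $2, 0  →  {$0:0, $1:0, $2:4, $3:9, $4:8}
[10] ori   $2, $2, 13  →  {$0:0, $1:0, $2:13, $3:9, $4:8}

0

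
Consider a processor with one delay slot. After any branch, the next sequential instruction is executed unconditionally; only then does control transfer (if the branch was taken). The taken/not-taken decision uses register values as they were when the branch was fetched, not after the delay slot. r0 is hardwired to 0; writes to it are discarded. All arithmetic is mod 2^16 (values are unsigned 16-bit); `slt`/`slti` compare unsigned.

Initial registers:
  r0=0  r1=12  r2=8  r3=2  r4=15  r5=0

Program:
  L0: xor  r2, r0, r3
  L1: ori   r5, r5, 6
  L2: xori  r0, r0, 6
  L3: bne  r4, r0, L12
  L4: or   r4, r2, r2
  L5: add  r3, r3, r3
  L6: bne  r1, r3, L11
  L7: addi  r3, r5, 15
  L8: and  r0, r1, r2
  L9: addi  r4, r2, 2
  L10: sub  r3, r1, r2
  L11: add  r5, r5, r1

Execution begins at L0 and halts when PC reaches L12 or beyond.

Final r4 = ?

[0] xor  r2, r0, r3  →  {r0:0, r1:12, r2:2, r3:2, r4:15, r5:0}
[1] ori   r5, r5, 6  →  {r0:0, r1:12, r2:2, r3:2, r4:15, r5:6}
[2] xori  r0, r0, 6  →  {r0:0, r1:12, r2:2, r3:2, r4:15, r5:6}
[3] bne  r4, r0, L12  →  {r0:0, r1:12, r2:2, r3:2, r4:15, r5:6}  ⟨branch taken⟩
[4] or   r4, r2, r2  →  {r0:0, r1:12, r2:2, r3:2, r4:2, r5:6}

2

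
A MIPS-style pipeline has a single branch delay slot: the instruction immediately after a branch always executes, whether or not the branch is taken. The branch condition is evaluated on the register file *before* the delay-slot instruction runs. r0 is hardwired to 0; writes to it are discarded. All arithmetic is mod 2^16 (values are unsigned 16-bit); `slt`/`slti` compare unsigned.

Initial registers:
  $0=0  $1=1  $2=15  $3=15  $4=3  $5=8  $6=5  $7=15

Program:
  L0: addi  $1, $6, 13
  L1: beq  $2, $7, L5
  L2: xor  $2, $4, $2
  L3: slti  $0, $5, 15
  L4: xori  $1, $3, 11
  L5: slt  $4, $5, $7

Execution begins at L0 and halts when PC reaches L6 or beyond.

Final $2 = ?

12

  step pc=0: addi  $1, $6, 13  regs=(0,18,15,15,3,8,5,15)
  step pc=1: beq  $2, $7, L5  cond=T  regs=(0,18,15,15,3,8,5,15)
  step pc=2: xor  $2, $4, $2  regs=(0,18,12,15,3,8,5,15)
  step pc=5: slt  $4, $5, $7  regs=(0,18,12,15,1,8,5,15)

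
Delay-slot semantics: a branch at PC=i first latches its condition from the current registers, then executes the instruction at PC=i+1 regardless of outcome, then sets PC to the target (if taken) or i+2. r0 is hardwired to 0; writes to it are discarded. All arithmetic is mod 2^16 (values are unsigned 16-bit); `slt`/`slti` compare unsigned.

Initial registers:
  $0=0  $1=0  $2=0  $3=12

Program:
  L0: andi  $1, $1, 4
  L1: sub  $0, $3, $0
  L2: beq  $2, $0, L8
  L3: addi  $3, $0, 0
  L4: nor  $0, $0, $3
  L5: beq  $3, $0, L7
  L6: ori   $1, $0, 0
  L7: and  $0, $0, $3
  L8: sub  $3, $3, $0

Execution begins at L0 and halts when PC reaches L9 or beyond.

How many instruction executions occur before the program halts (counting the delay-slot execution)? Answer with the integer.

  step pc=0: andi  $1, $1, 4  regs=(0,0,0,12)
  step pc=1: sub  $0, $3, $0  regs=(0,0,0,12)
  step pc=2: beq  $2, $0, L8  cond=T  regs=(0,0,0,12)
  step pc=3: addi  $3, $0, 0  regs=(0,0,0,0)
  step pc=8: sub  $3, $3, $0  regs=(0,0,0,0)

5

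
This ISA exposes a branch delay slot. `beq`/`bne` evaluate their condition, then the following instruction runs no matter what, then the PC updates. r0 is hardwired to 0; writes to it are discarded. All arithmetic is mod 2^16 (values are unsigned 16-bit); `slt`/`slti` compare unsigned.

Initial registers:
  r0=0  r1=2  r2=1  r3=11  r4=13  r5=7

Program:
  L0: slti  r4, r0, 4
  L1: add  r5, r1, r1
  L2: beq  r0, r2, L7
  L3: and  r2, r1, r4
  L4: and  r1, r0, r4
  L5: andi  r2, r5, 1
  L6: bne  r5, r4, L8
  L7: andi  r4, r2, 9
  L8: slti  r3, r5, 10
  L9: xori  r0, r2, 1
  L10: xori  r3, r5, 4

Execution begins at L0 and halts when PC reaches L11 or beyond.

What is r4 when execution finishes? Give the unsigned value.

  step pc=0: slti  r4, r0, 4  regs=(0,2,1,11,1,7)
  step pc=1: add  r5, r1, r1  regs=(0,2,1,11,1,4)
  step pc=2: beq  r0, r2, L7  cond=F  regs=(0,2,1,11,1,4)
  step pc=3: and  r2, r1, r4  regs=(0,2,0,11,1,4)
  step pc=4: and  r1, r0, r4  regs=(0,0,0,11,1,4)
  step pc=5: andi  r2, r5, 1  regs=(0,0,0,11,1,4)
  step pc=6: bne  r5, r4, L8  cond=T  regs=(0,0,0,11,1,4)
  step pc=7: andi  r4, r2, 9  regs=(0,0,0,11,0,4)
  step pc=8: slti  r3, r5, 10  regs=(0,0,0,1,0,4)
  step pc=9: xori  r0, r2, 1  regs=(0,0,0,1,0,4)
  step pc=10: xori  r3, r5, 4  regs=(0,0,0,0,0,4)

0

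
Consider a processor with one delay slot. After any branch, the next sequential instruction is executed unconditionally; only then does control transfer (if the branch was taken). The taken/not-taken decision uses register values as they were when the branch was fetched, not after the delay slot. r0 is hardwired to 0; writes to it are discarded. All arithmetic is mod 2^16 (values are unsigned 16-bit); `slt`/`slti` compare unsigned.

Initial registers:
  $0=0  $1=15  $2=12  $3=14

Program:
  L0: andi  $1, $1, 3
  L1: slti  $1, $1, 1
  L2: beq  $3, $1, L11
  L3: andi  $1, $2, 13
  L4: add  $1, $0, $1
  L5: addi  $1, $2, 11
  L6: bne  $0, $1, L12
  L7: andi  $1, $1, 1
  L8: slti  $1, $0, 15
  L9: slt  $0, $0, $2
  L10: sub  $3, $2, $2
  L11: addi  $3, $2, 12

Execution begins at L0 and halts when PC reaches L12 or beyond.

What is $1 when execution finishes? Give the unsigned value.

  step pc=0: andi  $1, $1, 3  regs=(0,3,12,14)
  step pc=1: slti  $1, $1, 1  regs=(0,0,12,14)
  step pc=2: beq  $3, $1, L11  cond=F  regs=(0,0,12,14)
  step pc=3: andi  $1, $2, 13  regs=(0,12,12,14)
  step pc=4: add  $1, $0, $1  regs=(0,12,12,14)
  step pc=5: addi  $1, $2, 11  regs=(0,23,12,14)
  step pc=6: bne  $0, $1, L12  cond=T  regs=(0,23,12,14)
  step pc=7: andi  $1, $1, 1  regs=(0,1,12,14)

1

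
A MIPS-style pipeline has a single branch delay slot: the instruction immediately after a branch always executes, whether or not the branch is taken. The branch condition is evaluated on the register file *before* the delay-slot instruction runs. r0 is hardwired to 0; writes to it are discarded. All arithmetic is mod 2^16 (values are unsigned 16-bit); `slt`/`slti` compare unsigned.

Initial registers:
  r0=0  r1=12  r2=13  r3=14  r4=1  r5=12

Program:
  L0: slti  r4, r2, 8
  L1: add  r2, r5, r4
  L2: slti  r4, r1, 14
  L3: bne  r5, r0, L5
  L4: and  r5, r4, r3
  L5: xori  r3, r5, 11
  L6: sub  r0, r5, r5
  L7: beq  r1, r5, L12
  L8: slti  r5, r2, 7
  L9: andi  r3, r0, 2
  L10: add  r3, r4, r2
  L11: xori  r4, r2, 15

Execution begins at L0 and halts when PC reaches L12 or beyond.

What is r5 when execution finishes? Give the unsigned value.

0

#0 slti  r4, r2, 8 ; 0/12/13/14/0/12
#1 add  r2, r5, r4 ; 0/12/12/14/0/12
#2 slti  r4, r1, 14 ; 0/12/12/14/1/12
#3 bne  r5, r0, L5 ; 0/12/12/14/1/12 ; →target
#4 and  r5, r4, r3 ; 0/12/12/14/1/0
#5 xori  r3, r5, 11 ; 0/12/12/11/1/0
#6 sub  r0, r5, r5 ; 0/12/12/11/1/0
#7 beq  r1, r5, L12 ; 0/12/12/11/1/0 ; →fallthru
#8 slti  r5, r2, 7 ; 0/12/12/11/1/0
#9 andi  r3, r0, 2 ; 0/12/12/0/1/0
#10 add  r3, r4, r2 ; 0/12/12/13/1/0
#11 xori  r4, r2, 15 ; 0/12/12/13/3/0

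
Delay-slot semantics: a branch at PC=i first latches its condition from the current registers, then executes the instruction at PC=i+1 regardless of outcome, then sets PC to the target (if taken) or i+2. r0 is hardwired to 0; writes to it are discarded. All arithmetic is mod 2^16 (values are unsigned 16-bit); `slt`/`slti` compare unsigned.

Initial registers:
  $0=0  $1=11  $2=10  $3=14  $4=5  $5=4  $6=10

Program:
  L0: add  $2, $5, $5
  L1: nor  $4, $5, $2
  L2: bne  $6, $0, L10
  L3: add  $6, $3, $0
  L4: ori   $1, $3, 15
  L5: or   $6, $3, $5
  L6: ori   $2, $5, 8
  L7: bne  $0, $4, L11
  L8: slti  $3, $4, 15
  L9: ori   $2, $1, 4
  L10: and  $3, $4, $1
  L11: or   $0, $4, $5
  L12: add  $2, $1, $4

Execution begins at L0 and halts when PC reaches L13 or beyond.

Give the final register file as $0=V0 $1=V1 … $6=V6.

[0] add  $2, $5, $5  →  {$0:0, $1:11, $2:8, $3:14, $4:5, $5:4, $6:10}
[1] nor  $4, $5, $2  →  {$0:0, $1:11, $2:8, $3:14, $4:65523, $5:4, $6:10}
[2] bne  $6, $0, L10  →  {$0:0, $1:11, $2:8, $3:14, $4:65523, $5:4, $6:10}  ⟨branch taken⟩
[3] add  $6, $3, $0  →  {$0:0, $1:11, $2:8, $3:14, $4:65523, $5:4, $6:14}
[10] and  $3, $4, $1  →  {$0:0, $1:11, $2:8, $3:3, $4:65523, $5:4, $6:14}
[11] or   $0, $4, $5  →  {$0:0, $1:11, $2:8, $3:3, $4:65523, $5:4, $6:14}
[12] add  $2, $1, $4  →  {$0:0, $1:11, $2:65534, $3:3, $4:65523, $5:4, $6:14}

$0=0 $1=11 $2=65534 $3=3 $4=65523 $5=4 $6=14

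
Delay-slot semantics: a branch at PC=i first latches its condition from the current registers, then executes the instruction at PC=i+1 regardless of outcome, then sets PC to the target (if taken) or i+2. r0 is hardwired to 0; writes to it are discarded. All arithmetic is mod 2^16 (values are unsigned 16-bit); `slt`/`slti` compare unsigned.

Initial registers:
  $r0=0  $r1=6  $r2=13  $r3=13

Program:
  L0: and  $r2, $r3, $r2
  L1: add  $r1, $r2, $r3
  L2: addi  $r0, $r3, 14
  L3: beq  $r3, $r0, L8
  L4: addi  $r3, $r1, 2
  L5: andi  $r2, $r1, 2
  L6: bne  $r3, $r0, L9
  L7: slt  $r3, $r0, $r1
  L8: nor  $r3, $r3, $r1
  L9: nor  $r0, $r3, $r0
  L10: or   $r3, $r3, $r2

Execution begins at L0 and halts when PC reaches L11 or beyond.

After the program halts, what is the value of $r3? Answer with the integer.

3

PC=0  and  $r2, $r3, $r2     | $r0=0 $r1=6 $r2=13 $r3=13
PC=1  add  $r1, $r2, $r3     | $r0=0 $r1=26 $r2=13 $r3=13
PC=2  addi  $r0, $r3, 14     | $r0=0 $r1=26 $r2=13 $r3=13
PC=3  beq  $r3, $r0, L8      | $r0=0 $r1=26 $r2=13 $r3=13  [not taken]
PC=4  addi  $r3, $r1, 2      | $r0=0 $r1=26 $r2=13 $r3=28
PC=5  andi  $r2, $r1, 2      | $r0=0 $r1=26 $r2=2 $r3=28
PC=6  bne  $r3, $r0, L9      | $r0=0 $r1=26 $r2=2 $r3=28  [TAKEN]
PC=7  slt  $r3, $r0, $r1     | $r0=0 $r1=26 $r2=2 $r3=1
PC=9  nor  $r0, $r3, $r0     | $r0=0 $r1=26 $r2=2 $r3=1
PC=10 or   $r3, $r3, $r2     | $r0=0 $r1=26 $r2=2 $r3=3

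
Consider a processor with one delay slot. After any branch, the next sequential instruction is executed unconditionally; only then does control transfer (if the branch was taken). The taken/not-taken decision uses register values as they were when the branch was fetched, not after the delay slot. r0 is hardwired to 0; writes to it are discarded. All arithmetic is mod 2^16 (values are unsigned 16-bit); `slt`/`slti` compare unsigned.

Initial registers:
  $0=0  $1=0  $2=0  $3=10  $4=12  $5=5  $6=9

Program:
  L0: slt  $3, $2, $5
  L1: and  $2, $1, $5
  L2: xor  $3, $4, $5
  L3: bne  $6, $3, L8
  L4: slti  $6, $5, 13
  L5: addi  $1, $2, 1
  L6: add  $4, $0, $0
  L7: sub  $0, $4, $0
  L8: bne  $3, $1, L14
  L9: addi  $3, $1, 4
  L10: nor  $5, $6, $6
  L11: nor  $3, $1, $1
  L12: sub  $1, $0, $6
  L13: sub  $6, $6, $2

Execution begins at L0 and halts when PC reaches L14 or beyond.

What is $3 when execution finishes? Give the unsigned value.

5

PC=0  slt  $3, $2, $5        | $0=0 $1=0 $2=0 $3=1 $4=12 $5=5 $6=9
PC=1  and  $2, $1, $5        | $0=0 $1=0 $2=0 $3=1 $4=12 $5=5 $6=9
PC=2  xor  $3, $4, $5        | $0=0 $1=0 $2=0 $3=9 $4=12 $5=5 $6=9
PC=3  bne  $6, $3, L8        | $0=0 $1=0 $2=0 $3=9 $4=12 $5=5 $6=9  [not taken]
PC=4  slti  $6, $5, 13       | $0=0 $1=0 $2=0 $3=9 $4=12 $5=5 $6=1
PC=5  addi  $1, $2, 1        | $0=0 $1=1 $2=0 $3=9 $4=12 $5=5 $6=1
PC=6  add  $4, $0, $0        | $0=0 $1=1 $2=0 $3=9 $4=0 $5=5 $6=1
PC=7  sub  $0, $4, $0        | $0=0 $1=1 $2=0 $3=9 $4=0 $5=5 $6=1
PC=8  bne  $3, $1, L14       | $0=0 $1=1 $2=0 $3=9 $4=0 $5=5 $6=1  [TAKEN]
PC=9  addi  $3, $1, 4        | $0=0 $1=1 $2=0 $3=5 $4=0 $5=5 $6=1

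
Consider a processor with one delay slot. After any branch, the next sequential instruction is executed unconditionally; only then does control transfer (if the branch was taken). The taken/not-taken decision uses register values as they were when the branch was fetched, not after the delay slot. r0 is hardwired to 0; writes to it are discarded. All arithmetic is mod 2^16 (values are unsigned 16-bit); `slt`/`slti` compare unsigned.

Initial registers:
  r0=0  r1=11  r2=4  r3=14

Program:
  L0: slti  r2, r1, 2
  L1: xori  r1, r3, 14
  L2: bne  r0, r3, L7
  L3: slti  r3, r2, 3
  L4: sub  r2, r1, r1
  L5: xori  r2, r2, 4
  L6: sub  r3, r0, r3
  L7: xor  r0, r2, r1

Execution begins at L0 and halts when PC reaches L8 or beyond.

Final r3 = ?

PC=0  slti  r2, r1, 2        | r0=0 r1=11 r2=0 r3=14
PC=1  xori  r1, r3, 14       | r0=0 r1=0 r2=0 r3=14
PC=2  bne  r0, r3, L7        | r0=0 r1=0 r2=0 r3=14  [TAKEN]
PC=3  slti  r3, r2, 3        | r0=0 r1=0 r2=0 r3=1
PC=7  xor  r0, r2, r1        | r0=0 r1=0 r2=0 r3=1

1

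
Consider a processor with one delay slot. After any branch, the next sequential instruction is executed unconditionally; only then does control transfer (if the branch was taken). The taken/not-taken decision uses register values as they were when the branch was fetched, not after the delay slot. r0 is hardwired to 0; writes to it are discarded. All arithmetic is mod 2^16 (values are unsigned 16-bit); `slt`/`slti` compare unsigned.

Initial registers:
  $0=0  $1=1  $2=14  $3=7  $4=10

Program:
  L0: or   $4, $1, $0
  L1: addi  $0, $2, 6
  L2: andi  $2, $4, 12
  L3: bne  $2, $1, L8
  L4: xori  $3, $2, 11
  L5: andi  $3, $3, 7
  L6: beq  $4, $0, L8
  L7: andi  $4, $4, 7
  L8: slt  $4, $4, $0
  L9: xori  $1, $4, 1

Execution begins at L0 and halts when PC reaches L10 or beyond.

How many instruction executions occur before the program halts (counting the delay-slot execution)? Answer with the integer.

#0 or   $4, $1, $0 ; 0/1/14/7/1
#1 addi  $0, $2, 6 ; 0/1/14/7/1
#2 andi  $2, $4, 12 ; 0/1/0/7/1
#3 bne  $2, $1, L8 ; 0/1/0/7/1 ; →target
#4 xori  $3, $2, 11 ; 0/1/0/11/1
#8 slt  $4, $4, $0 ; 0/1/0/11/0
#9 xori  $1, $4, 1 ; 0/1/0/11/0

7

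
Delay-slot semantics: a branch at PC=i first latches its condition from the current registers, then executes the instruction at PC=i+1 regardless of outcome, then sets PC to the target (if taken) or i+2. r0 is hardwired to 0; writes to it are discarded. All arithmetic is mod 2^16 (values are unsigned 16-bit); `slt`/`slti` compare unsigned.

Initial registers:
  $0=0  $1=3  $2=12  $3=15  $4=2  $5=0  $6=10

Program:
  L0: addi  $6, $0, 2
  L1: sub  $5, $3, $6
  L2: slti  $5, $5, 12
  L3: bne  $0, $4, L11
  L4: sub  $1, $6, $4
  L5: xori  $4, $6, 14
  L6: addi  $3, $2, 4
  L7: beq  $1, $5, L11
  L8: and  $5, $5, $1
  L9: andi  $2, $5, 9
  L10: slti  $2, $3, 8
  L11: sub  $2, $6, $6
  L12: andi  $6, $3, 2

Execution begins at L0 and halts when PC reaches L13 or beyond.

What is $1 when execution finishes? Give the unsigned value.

PC=0  addi  $6, $0, 2        | $0=0 $1=3 $2=12 $3=15 $4=2 $5=0 $6=2
PC=1  sub  $5, $3, $6        | $0=0 $1=3 $2=12 $3=15 $4=2 $5=13 $6=2
PC=2  slti  $5, $5, 12       | $0=0 $1=3 $2=12 $3=15 $4=2 $5=0 $6=2
PC=3  bne  $0, $4, L11       | $0=0 $1=3 $2=12 $3=15 $4=2 $5=0 $6=2  [TAKEN]
PC=4  sub  $1, $6, $4        | $0=0 $1=0 $2=12 $3=15 $4=2 $5=0 $6=2
PC=11 sub  $2, $6, $6        | $0=0 $1=0 $2=0 $3=15 $4=2 $5=0 $6=2
PC=12 andi  $6, $3, 2        | $0=0 $1=0 $2=0 $3=15 $4=2 $5=0 $6=2

0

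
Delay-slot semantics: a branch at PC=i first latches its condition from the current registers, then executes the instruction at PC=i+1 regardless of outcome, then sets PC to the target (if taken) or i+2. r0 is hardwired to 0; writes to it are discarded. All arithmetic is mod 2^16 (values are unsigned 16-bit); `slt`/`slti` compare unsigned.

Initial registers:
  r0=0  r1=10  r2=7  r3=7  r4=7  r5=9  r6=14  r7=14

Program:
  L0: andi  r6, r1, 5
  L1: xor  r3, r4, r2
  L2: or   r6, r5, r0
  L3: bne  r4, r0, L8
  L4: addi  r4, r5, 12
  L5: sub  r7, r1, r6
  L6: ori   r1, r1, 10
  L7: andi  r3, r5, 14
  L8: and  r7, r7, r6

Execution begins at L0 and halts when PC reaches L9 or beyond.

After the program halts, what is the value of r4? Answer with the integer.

21

[0] andi  r6, r1, 5  →  {r0:0, r1:10, r2:7, r3:7, r4:7, r5:9, r6:0, r7:14}
[1] xor  r3, r4, r2  →  {r0:0, r1:10, r2:7, r3:0, r4:7, r5:9, r6:0, r7:14}
[2] or   r6, r5, r0  →  {r0:0, r1:10, r2:7, r3:0, r4:7, r5:9, r6:9, r7:14}
[3] bne  r4, r0, L8  →  {r0:0, r1:10, r2:7, r3:0, r4:7, r5:9, r6:9, r7:14}  ⟨branch taken⟩
[4] addi  r4, r5, 12  →  {r0:0, r1:10, r2:7, r3:0, r4:21, r5:9, r6:9, r7:14}
[8] and  r7, r7, r6  →  {r0:0, r1:10, r2:7, r3:0, r4:21, r5:9, r6:9, r7:8}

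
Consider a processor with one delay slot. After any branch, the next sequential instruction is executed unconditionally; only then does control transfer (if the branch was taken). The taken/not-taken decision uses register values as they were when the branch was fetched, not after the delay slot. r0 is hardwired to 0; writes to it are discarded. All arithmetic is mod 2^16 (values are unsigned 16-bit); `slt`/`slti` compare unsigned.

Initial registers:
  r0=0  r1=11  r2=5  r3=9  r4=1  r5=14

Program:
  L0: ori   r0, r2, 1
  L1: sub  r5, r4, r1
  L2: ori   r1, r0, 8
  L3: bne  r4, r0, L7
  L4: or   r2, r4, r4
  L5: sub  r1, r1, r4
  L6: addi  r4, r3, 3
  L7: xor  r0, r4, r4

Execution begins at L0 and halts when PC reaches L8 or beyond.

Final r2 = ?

#0 ori   r0, r2, 1 ; 0/11/5/9/1/14
#1 sub  r5, r4, r1 ; 0/11/5/9/1/65526
#2 ori   r1, r0, 8 ; 0/8/5/9/1/65526
#3 bne  r4, r0, L7 ; 0/8/5/9/1/65526 ; →target
#4 or   r2, r4, r4 ; 0/8/1/9/1/65526
#7 xor  r0, r4, r4 ; 0/8/1/9/1/65526

1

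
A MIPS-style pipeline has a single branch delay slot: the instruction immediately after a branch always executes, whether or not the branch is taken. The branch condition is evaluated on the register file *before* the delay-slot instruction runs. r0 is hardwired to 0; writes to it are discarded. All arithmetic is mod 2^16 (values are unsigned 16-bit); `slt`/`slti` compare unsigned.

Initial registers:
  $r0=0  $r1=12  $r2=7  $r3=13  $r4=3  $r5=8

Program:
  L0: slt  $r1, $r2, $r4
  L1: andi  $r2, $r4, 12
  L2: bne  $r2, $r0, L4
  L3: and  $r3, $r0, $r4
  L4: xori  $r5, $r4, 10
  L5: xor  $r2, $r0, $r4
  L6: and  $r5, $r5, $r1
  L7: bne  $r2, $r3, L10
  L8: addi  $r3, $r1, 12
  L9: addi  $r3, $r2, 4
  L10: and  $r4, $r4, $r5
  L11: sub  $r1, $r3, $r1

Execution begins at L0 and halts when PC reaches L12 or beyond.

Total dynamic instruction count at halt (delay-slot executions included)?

11

[0] slt  $r1, $r2, $r4  →  {$r0:0, $r1:0, $r2:7, $r3:13, $r4:3, $r5:8}
[1] andi  $r2, $r4, 12  →  {$r0:0, $r1:0, $r2:0, $r3:13, $r4:3, $r5:8}
[2] bne  $r2, $r0, L4  →  {$r0:0, $r1:0, $r2:0, $r3:13, $r4:3, $r5:8}  ⟨branch fallthrough⟩
[3] and  $r3, $r0, $r4  →  {$r0:0, $r1:0, $r2:0, $r3:0, $r4:3, $r5:8}
[4] xori  $r5, $r4, 10  →  {$r0:0, $r1:0, $r2:0, $r3:0, $r4:3, $r5:9}
[5] xor  $r2, $r0, $r4  →  {$r0:0, $r1:0, $r2:3, $r3:0, $r4:3, $r5:9}
[6] and  $r5, $r5, $r1  →  {$r0:0, $r1:0, $r2:3, $r3:0, $r4:3, $r5:0}
[7] bne  $r2, $r3, L10  →  {$r0:0, $r1:0, $r2:3, $r3:0, $r4:3, $r5:0}  ⟨branch taken⟩
[8] addi  $r3, $r1, 12  →  {$r0:0, $r1:0, $r2:3, $r3:12, $r4:3, $r5:0}
[10] and  $r4, $r4, $r5  →  {$r0:0, $r1:0, $r2:3, $r3:12, $r4:0, $r5:0}
[11] sub  $r1, $r3, $r1  →  {$r0:0, $r1:12, $r2:3, $r3:12, $r4:0, $r5:0}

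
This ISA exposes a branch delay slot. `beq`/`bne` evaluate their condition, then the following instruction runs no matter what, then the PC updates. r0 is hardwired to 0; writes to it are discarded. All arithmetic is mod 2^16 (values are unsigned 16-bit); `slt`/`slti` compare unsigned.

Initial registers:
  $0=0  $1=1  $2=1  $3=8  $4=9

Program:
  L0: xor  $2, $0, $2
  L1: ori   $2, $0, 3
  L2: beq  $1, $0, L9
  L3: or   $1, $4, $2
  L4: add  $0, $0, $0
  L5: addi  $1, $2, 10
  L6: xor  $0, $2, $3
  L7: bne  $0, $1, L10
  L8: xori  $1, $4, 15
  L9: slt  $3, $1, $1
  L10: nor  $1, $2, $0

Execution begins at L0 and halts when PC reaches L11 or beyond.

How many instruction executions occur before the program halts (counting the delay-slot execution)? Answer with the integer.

#0 xor  $2, $0, $2 ; 0/1/1/8/9
#1 ori   $2, $0, 3 ; 0/1/3/8/9
#2 beq  $1, $0, L9 ; 0/1/3/8/9 ; →fallthru
#3 or   $1, $4, $2 ; 0/11/3/8/9
#4 add  $0, $0, $0 ; 0/11/3/8/9
#5 addi  $1, $2, 10 ; 0/13/3/8/9
#6 xor  $0, $2, $3 ; 0/13/3/8/9
#7 bne  $0, $1, L10 ; 0/13/3/8/9 ; →target
#8 xori  $1, $4, 15 ; 0/6/3/8/9
#10 nor  $1, $2, $0 ; 0/65532/3/8/9

10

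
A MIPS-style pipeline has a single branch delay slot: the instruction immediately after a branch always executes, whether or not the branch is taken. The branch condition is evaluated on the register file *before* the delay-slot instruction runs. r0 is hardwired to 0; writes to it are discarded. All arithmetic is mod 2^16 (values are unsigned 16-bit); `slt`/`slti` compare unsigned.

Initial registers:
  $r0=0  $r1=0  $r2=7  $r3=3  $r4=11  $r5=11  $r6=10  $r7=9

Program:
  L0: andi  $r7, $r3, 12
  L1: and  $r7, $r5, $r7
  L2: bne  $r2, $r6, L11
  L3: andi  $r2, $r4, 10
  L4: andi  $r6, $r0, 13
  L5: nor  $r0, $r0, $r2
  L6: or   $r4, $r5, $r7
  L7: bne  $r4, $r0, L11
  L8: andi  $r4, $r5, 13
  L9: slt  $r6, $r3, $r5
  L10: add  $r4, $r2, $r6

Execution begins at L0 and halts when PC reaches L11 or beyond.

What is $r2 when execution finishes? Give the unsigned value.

  step pc=0: andi  $r7, $r3, 12  regs=(0,0,7,3,11,11,10,0)
  step pc=1: and  $r7, $r5, $r7  regs=(0,0,7,3,11,11,10,0)
  step pc=2: bne  $r2, $r6, L11  cond=T  regs=(0,0,7,3,11,11,10,0)
  step pc=3: andi  $r2, $r4, 10  regs=(0,0,10,3,11,11,10,0)

10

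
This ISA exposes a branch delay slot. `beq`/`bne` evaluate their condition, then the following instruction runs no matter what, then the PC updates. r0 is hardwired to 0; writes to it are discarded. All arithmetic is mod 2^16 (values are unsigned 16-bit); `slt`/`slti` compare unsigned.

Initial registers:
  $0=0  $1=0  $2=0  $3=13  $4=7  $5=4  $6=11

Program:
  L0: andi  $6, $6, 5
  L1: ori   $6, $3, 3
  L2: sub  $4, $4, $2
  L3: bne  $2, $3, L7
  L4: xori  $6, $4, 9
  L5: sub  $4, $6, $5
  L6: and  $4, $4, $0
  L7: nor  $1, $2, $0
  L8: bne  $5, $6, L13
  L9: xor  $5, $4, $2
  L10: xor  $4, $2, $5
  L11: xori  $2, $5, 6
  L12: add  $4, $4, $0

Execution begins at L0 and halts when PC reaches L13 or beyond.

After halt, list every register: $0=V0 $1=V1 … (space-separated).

#0 andi  $6, $6, 5 ; 0/0/0/13/7/4/1
#1 ori   $6, $3, 3 ; 0/0/0/13/7/4/15
#2 sub  $4, $4, $2 ; 0/0/0/13/7/4/15
#3 bne  $2, $3, L7 ; 0/0/0/13/7/4/15 ; →target
#4 xori  $6, $4, 9 ; 0/0/0/13/7/4/14
#7 nor  $1, $2, $0 ; 0/65535/0/13/7/4/14
#8 bne  $5, $6, L13 ; 0/65535/0/13/7/4/14 ; →target
#9 xor  $5, $4, $2 ; 0/65535/0/13/7/7/14

$0=0 $1=65535 $2=0 $3=13 $4=7 $5=7 $6=14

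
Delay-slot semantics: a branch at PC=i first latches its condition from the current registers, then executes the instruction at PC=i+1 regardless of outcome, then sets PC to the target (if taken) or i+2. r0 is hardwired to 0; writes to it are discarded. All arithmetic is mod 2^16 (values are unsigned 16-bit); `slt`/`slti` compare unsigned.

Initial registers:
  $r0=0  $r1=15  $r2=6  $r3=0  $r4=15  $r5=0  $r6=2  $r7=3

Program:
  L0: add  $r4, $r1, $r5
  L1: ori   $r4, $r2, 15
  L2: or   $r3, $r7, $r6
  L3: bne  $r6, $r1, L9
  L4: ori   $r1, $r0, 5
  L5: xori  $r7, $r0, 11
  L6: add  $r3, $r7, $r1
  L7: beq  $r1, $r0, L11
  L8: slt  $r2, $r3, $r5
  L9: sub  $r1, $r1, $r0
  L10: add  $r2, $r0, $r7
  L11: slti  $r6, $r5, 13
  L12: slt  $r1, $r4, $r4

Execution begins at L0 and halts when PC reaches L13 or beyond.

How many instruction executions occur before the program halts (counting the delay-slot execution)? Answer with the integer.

9

[0] add  $r4, $r1, $r5  →  {$r0:0, $r1:15, $r2:6, $r3:0, $r4:15, $r5:0, $r6:2, $r7:3}
[1] ori   $r4, $r2, 15  →  {$r0:0, $r1:15, $r2:6, $r3:0, $r4:15, $r5:0, $r6:2, $r7:3}
[2] or   $r3, $r7, $r6  →  {$r0:0, $r1:15, $r2:6, $r3:3, $r4:15, $r5:0, $r6:2, $r7:3}
[3] bne  $r6, $r1, L9  →  {$r0:0, $r1:15, $r2:6, $r3:3, $r4:15, $r5:0, $r6:2, $r7:3}  ⟨branch taken⟩
[4] ori   $r1, $r0, 5  →  {$r0:0, $r1:5, $r2:6, $r3:3, $r4:15, $r5:0, $r6:2, $r7:3}
[9] sub  $r1, $r1, $r0  →  {$r0:0, $r1:5, $r2:6, $r3:3, $r4:15, $r5:0, $r6:2, $r7:3}
[10] add  $r2, $r0, $r7  →  {$r0:0, $r1:5, $r2:3, $r3:3, $r4:15, $r5:0, $r6:2, $r7:3}
[11] slti  $r6, $r5, 13  →  {$r0:0, $r1:5, $r2:3, $r3:3, $r4:15, $r5:0, $r6:1, $r7:3}
[12] slt  $r1, $r4, $r4  →  {$r0:0, $r1:0, $r2:3, $r3:3, $r4:15, $r5:0, $r6:1, $r7:3}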